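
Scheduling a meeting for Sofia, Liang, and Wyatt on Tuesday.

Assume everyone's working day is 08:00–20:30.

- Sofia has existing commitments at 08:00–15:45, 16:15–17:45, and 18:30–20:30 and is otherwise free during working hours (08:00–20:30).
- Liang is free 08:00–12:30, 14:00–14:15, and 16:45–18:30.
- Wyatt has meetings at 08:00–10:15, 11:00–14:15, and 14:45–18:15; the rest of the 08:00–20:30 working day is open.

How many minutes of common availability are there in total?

Sofia free within 08:00–20:30: 15:45–16:15, 17:45–18:30.
Wyatt free within 08:00–20:30: 10:15–11:00, 14:15–14:45, 18:15–20:30.
Sofia ∩ Liang: 17:45–18:30.
Sofia ∩ Liang ∩ Wyatt: 18:15–18:30.
Total common minutes: 15.

15 minutes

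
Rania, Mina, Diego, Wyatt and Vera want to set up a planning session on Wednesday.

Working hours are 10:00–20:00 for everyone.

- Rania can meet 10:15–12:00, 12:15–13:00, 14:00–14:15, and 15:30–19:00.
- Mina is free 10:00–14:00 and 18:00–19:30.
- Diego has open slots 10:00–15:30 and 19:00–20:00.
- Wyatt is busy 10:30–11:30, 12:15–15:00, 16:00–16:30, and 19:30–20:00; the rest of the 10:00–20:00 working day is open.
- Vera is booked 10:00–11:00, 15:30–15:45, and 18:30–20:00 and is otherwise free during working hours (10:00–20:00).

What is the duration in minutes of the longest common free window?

Wyatt free within 10:00–20:00: 10:00–10:30, 11:30–12:15, 15:00–16:00, 16:30–19:30.
Vera free within 10:00–20:00: 11:00–15:30, 15:45–18:30.
Rania ∩ Mina: 10:15–12:00, 12:15–13:00, 18:00–19:00.
Rania ∩ Mina ∩ Diego: 10:15–12:00, 12:15–13:00.
Rania ∩ Mina ∩ Diego ∩ Wyatt: 10:15–10:30, 11:30–12:00.
Rania ∩ Mina ∩ Diego ∩ Wyatt ∩ Vera: 11:30–12:00.
Single common window of 30 minutes.

30 minutes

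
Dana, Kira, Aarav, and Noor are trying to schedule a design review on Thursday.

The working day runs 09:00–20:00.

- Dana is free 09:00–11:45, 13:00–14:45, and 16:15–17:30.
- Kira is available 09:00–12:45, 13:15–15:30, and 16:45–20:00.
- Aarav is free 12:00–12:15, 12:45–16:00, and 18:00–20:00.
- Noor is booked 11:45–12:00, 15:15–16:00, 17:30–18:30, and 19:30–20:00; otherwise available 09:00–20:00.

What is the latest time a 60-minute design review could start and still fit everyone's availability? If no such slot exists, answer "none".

13:45

Noor free within 09:00–20:00: 09:00–11:45, 12:00–15:15, 16:00–17:30, 18:30–19:30.
Dana ∩ Kira: 09:00–11:45, 13:15–14:45, 16:45–17:30.
Dana ∩ Kira ∩ Aarav: 13:15–14:45.
Dana ∩ Kira ∩ Aarav ∩ Noor: 13:15–14:45.
Windows ≥ 60 min: 13:15–14:45.
Latest start in the last window 13:15–14:45 is 14:45 − 60 min = 13:45.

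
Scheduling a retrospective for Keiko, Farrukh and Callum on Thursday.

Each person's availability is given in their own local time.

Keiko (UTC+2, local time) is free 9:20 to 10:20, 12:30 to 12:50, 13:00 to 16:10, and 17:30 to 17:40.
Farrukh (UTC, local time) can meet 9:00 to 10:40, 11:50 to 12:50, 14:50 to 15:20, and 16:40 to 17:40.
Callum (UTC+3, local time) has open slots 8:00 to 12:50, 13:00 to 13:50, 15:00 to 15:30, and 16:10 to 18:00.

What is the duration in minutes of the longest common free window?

Keiko → UTC: 07:20–08:20, 10:30–10:50, 11:00–14:10, 15:30–15:40.
Farrukh → UTC: 09:00–10:40, 11:50–12:50, 14:50–15:20, 16:40–17:40.
Callum → UTC: 05:00–09:50, 10:00–10:50, 12:00–12:30, 13:10–15:00.
Keiko ∩ Farrukh: 10:30–10:40, 11:50–12:50.
Keiko ∩ Farrukh ∩ Callum: 10:30–10:40, 12:00–12:30.
Common window lengths: 10, 30 min; longest is 30.

30 minutes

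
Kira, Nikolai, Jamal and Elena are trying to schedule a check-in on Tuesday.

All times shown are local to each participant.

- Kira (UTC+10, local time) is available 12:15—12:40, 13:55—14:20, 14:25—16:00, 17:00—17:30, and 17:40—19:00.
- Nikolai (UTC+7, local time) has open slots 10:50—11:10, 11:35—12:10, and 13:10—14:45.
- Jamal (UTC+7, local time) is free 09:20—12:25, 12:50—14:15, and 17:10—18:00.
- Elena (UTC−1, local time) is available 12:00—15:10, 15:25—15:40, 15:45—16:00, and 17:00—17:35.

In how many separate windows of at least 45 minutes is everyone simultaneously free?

Kira → UTC: 02:15–02:40, 03:55–04:20, 04:25–06:00, 07:00–07:30, 07:40–09:00.
Nikolai → UTC: 03:50–04:10, 04:35–05:10, 06:10–07:45.
Jamal → UTC: 02:20–05:25, 05:50–07:15, 10:10–11:00.
Elena → UTC: 13:00–16:10, 16:25–16:40, 16:45–17:00, 18:00–18:35.
Kira ∩ Nikolai: 03:55–04:10, 04:35–05:10, 07:00–07:30, 07:40–07:45.
Kira ∩ Nikolai ∩ Jamal: 03:55–04:10, 04:35–05:10, 07:00–07:15.
Kira ∩ Nikolai ∩ Jamal ∩ Elena: (none).
Windows ≥ 45 min: (none).
That's 0 windows.

0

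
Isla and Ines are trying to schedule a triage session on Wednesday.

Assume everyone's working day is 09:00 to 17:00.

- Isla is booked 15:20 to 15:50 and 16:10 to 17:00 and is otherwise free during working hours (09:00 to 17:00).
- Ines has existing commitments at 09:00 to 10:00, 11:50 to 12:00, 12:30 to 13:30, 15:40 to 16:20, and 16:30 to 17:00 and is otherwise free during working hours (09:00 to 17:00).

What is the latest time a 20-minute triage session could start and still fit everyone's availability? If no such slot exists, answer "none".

Isla free within 09:00–17:00: 09:00–15:20, 15:50–16:10.
Ines free within 09:00–17:00: 10:00–11:50, 12:00–12:30, 13:30–15:40, 16:20–16:30.
Isla ∩ Ines: 10:00–11:50, 12:00–12:30, 13:30–15:20.
Windows ≥ 20 min: 10:00–11:50, 12:00–12:30, 13:30–15:20.
Latest start in the last window 13:30–15:20 is 15:20 − 20 min = 15:00.

15:00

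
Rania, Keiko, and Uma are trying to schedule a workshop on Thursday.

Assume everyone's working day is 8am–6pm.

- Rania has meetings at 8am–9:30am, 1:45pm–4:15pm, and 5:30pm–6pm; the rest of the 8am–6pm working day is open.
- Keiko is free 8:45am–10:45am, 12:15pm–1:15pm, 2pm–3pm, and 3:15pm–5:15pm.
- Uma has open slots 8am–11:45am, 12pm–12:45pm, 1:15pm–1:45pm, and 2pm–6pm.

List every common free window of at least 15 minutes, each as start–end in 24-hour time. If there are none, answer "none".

09:30–10:45, 12:15–12:45, 16:15–17:15

Rania free within 08:00–18:00: 09:30–13:45, 16:15–17:30.
Rania ∩ Keiko: 09:30–10:45, 12:15–13:15, 16:15–17:15.
Rania ∩ Keiko ∩ Uma: 09:30–10:45, 12:15–12:45, 16:15–17:15.
Windows ≥ 15 min: 09:30–10:45, 12:15–12:45, 16:15–17:15.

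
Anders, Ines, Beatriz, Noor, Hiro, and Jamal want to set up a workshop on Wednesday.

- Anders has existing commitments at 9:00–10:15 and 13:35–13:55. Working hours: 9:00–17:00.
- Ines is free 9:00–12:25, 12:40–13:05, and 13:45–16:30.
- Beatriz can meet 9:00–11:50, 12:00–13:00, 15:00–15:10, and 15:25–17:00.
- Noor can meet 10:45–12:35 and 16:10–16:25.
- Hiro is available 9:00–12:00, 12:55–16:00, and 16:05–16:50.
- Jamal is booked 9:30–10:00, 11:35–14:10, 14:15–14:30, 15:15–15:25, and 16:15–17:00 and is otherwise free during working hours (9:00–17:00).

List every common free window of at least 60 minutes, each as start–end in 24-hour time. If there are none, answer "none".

Anders free within 09:00–17:00: 10:15–13:35, 13:55–17:00.
Jamal free within 09:00–17:00: 09:00–09:30, 10:00–11:35, 14:10–14:15, 14:30–15:15, 15:25–16:15.
Anders ∩ Ines: 10:15–12:25, 12:40–13:05, 13:55–16:30.
Anders ∩ Ines ∩ Beatriz: 10:15–11:50, 12:00–12:25, 12:40–13:00, 15:00–15:10, 15:25–16:30.
Anders ∩ Ines ∩ Beatriz ∩ Noor: 10:45–11:50, 12:00–12:25, 16:10–16:25.
Anders ∩ Ines ∩ Beatriz ∩ Noor ∩ Hiro: 10:45–11:50, 16:10–16:25.
Anders ∩ Ines ∩ Beatriz ∩ Noor ∩ Hiro ∩ Jamal: 10:45–11:35, 16:10–16:15.
Windows ≥ 60 min: (none).

none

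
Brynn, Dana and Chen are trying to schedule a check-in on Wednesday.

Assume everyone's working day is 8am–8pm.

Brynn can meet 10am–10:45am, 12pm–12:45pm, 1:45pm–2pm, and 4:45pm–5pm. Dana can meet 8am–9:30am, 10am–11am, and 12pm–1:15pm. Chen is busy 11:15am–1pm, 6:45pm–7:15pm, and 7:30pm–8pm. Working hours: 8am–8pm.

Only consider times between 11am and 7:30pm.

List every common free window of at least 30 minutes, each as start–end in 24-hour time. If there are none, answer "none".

none

Chen free within 08:00–20:00: 08:00–11:15, 13:00–18:45, 19:15–19:30.
Brynn ∩ Dana: 10:00–10:45, 12:00–12:45.
Brynn ∩ Dana ∩ Chen: 10:00–10:45.
Restricted to 11:00–19:30: (none).
Windows ≥ 30 min: (none).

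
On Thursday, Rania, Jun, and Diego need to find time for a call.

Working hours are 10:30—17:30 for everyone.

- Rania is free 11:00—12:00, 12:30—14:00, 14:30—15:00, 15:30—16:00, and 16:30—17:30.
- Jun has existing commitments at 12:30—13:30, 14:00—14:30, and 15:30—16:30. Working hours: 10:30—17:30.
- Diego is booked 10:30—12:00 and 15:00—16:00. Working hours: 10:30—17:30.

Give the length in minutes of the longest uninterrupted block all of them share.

Jun free within 10:30–17:30: 10:30–12:30, 13:30–14:00, 14:30–15:30, 16:30–17:30.
Diego free within 10:30–17:30: 12:00–15:00, 16:00–17:30.
Rania ∩ Jun: 11:00–12:00, 13:30–14:00, 14:30–15:00, 16:30–17:30.
Rania ∩ Jun ∩ Diego: 13:30–14:00, 14:30–15:00, 16:30–17:30.
Common window lengths: 30, 30, 60 min; longest is 60.

60 minutes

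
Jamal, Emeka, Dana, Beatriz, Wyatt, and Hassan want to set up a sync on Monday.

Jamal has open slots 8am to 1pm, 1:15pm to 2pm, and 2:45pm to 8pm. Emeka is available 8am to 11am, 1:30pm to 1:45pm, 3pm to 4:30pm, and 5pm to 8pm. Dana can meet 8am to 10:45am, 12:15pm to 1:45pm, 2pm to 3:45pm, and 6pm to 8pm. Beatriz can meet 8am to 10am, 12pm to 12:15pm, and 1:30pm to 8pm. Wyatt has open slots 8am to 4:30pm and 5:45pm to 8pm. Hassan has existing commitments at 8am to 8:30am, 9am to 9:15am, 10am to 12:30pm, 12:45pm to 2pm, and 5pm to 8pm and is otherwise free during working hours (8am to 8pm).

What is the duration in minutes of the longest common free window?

45 minutes

Hassan free within 08:00–20:00: 08:30–09:00, 09:15–10:00, 12:30–12:45, 14:00–17:00.
Jamal ∩ Emeka: 08:00–11:00, 13:30–13:45, 15:00–16:30, 17:00–20:00.
Jamal ∩ Emeka ∩ Dana: 08:00–10:45, 13:30–13:45, 15:00–15:45, 18:00–20:00.
Jamal ∩ Emeka ∩ Dana ∩ Beatriz: 08:00–10:00, 13:30–13:45, 15:00–15:45, 18:00–20:00.
Jamal ∩ Emeka ∩ Dana ∩ Beatriz ∩ Wyatt: 08:00–10:00, 13:30–13:45, 15:00–15:45, 18:00–20:00.
Jamal ∩ Emeka ∩ Dana ∩ Beatriz ∩ Wyatt ∩ Hassan: 08:30–09:00, 09:15–10:00, 15:00–15:45.
Common window lengths: 30, 45, 45 min; longest is 45.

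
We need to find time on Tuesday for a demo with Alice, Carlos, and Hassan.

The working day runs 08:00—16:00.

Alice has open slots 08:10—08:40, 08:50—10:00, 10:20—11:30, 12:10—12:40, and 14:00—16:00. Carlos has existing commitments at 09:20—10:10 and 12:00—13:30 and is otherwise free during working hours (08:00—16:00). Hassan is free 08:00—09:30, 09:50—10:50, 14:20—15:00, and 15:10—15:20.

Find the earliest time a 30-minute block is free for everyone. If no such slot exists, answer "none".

08:10

Carlos free within 08:00–16:00: 08:00–09:20, 10:10–12:00, 13:30–16:00.
Alice ∩ Carlos: 08:10–08:40, 08:50–09:20, 10:20–11:30, 14:00–16:00.
Alice ∩ Carlos ∩ Hassan: 08:10–08:40, 08:50–09:20, 10:20–10:50, 14:20–15:00, 15:10–15:20.
Windows ≥ 30 min: 08:10–08:40, 08:50–09:20, 10:20–10:50, 14:20–15:00.
Earliest such window starts at 08:10.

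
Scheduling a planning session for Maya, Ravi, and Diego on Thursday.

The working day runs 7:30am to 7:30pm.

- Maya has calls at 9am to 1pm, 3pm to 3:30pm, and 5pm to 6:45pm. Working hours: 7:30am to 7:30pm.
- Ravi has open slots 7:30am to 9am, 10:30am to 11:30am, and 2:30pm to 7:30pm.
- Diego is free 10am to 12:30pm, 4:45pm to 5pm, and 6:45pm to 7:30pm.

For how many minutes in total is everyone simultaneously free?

60 minutes

Maya free within 07:30–19:30: 07:30–09:00, 13:00–15:00, 15:30–17:00, 18:45–19:30.
Maya ∩ Ravi: 07:30–09:00, 14:30–15:00, 15:30–17:00, 18:45–19:30.
Maya ∩ Ravi ∩ Diego: 16:45–17:00, 18:45–19:30.
Total common minutes: 15 + 45 = 60.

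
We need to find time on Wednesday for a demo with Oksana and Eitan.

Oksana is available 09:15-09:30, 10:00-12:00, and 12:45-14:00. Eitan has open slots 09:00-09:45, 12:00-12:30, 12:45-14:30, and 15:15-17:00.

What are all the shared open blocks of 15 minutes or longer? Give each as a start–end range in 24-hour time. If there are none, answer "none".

Oksana ∩ Eitan: 09:15–09:30, 12:45–14:00.
Windows ≥ 15 min: 09:15–09:30, 12:45–14:00.

09:15–09:30, 12:45–14:00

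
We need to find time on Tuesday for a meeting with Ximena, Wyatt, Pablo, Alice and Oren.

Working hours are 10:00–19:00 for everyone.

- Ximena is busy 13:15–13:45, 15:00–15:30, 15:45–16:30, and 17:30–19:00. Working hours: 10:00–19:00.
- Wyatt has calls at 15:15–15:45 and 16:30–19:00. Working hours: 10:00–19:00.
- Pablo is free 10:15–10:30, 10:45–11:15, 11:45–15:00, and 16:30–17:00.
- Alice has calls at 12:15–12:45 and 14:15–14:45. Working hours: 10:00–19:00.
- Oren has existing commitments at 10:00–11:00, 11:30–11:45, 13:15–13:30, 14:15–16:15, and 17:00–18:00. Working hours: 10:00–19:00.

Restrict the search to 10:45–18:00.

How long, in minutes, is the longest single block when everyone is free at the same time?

Ximena free within 10:00–19:00: 10:00–13:15, 13:45–15:00, 15:30–15:45, 16:30–17:30.
Wyatt free within 10:00–19:00: 10:00–15:15, 15:45–16:30.
Alice free within 10:00–19:00: 10:00–12:15, 12:45–14:15, 14:45–19:00.
Oren free within 10:00–19:00: 11:00–11:30, 11:45–13:15, 13:30–14:15, 16:15–17:00, 18:00–19:00.
Ximena ∩ Wyatt: 10:00–13:15, 13:45–15:00.
Ximena ∩ Wyatt ∩ Pablo: 10:15–10:30, 10:45–11:15, 11:45–13:15, 13:45–15:00.
Ximena ∩ Wyatt ∩ Pablo ∩ Alice: 10:15–10:30, 10:45–11:15, 11:45–12:15, 12:45–13:15, 13:45–14:15, 14:45–15:00.
Ximena ∩ Wyatt ∩ Pablo ∩ Alice ∩ Oren: 11:00–11:15, 11:45–12:15, 12:45–13:15, 13:45–14:15.
Restricted to 10:45–18:00: 11:00–11:15, 11:45–12:15, 12:45–13:15, 13:45–14:15.
Common window lengths: 15, 30, 30, 30 min; longest is 30.

30 minutes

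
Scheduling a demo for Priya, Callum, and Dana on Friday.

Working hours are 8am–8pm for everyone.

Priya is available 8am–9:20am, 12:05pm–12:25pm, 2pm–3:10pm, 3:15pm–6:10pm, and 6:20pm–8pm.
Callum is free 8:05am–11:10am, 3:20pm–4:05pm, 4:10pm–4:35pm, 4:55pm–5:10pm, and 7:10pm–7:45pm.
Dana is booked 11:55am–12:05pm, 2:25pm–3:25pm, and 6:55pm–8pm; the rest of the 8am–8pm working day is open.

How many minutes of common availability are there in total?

155 minutes

Dana free within 08:00–20:00: 08:00–11:55, 12:05–14:25, 15:25–18:55.
Priya ∩ Callum: 08:05–09:20, 15:20–16:05, 16:10–16:35, 16:55–17:10, 19:10–19:45.
Priya ∩ Callum ∩ Dana: 08:05–09:20, 15:25–16:05, 16:10–16:35, 16:55–17:10.
Total common minutes: 75 + 40 + 25 + 15 = 155.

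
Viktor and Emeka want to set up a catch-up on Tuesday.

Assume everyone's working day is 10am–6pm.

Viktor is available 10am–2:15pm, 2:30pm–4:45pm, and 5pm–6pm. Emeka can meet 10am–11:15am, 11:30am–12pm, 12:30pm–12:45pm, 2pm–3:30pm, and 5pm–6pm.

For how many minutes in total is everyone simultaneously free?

255 minutes

Viktor ∩ Emeka: 10:00–11:15, 11:30–12:00, 12:30–12:45, 14:00–14:15, 14:30–15:30, 17:00–18:00.
Total common minutes: 75 + 30 + 15 + 15 + 60 + 60 = 255.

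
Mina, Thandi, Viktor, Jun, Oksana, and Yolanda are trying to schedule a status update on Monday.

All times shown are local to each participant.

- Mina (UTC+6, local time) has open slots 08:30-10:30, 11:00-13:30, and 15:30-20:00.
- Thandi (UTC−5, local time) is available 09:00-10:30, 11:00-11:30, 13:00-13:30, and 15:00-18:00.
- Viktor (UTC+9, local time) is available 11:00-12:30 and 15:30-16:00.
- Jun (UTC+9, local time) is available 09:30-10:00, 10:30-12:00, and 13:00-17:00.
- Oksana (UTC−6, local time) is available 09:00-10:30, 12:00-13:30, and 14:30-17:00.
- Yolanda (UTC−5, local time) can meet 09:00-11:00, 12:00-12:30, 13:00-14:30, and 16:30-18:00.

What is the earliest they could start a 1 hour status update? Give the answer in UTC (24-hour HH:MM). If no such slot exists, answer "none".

none

Mina → UTC: 02:30–04:30, 05:00–07:30, 09:30–14:00.
Thandi → UTC: 14:00–15:30, 16:00–16:30, 18:00–18:30, 20:00–23:00.
Viktor → UTC: 02:00–03:30, 06:30–07:00.
Jun → UTC: 00:30–01:00, 01:30–03:00, 04:00–08:00.
Oksana → UTC: 15:00–16:30, 18:00–19:30, 20:30–23:00.
Yolanda → UTC: 14:00–16:00, 17:00–17:30, 18:00–19:30, 21:30–23:00.
Mina ∩ Thandi: (none).
Mina ∩ Thandi ∩ Viktor: (none).
Mina ∩ Thandi ∩ Viktor ∩ Jun: (none).
Mina ∩ Thandi ∩ Viktor ∩ Jun ∩ Oksana: (none).
Mina ∩ Thandi ∩ Viktor ∩ Jun ∩ Oksana ∩ Yolanda: (none).
Windows ≥ 60 min: (none).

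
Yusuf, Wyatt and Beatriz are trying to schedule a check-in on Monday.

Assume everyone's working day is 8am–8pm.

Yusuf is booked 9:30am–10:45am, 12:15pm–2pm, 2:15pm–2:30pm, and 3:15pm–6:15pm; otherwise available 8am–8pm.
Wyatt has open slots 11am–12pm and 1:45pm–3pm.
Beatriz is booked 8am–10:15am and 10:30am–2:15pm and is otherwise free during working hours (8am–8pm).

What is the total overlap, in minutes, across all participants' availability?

30 minutes

Yusuf free within 08:00–20:00: 08:00–09:30, 10:45–12:15, 14:00–14:15, 14:30–15:15, 18:15–20:00.
Beatriz free within 08:00–20:00: 10:15–10:30, 14:15–20:00.
Yusuf ∩ Wyatt: 11:00–12:00, 14:00–14:15, 14:30–15:00.
Yusuf ∩ Wyatt ∩ Beatriz: 14:30–15:00.
Total common minutes: 30.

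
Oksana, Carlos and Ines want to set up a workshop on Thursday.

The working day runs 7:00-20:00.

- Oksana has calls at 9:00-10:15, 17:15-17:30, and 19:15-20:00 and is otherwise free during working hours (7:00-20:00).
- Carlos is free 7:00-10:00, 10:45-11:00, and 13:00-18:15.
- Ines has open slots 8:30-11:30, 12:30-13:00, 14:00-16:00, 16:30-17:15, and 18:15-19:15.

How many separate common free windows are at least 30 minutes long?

Oksana free within 07:00–20:00: 07:00–09:00, 10:15–17:15, 17:30–19:15.
Oksana ∩ Carlos: 07:00–09:00, 10:45–11:00, 13:00–17:15, 17:30–18:15.
Oksana ∩ Carlos ∩ Ines: 08:30–09:00, 10:45–11:00, 14:00–16:00, 16:30–17:15.
Windows ≥ 30 min: 08:30–09:00, 14:00–16:00, 16:30–17:15.
That's 3 windows.

3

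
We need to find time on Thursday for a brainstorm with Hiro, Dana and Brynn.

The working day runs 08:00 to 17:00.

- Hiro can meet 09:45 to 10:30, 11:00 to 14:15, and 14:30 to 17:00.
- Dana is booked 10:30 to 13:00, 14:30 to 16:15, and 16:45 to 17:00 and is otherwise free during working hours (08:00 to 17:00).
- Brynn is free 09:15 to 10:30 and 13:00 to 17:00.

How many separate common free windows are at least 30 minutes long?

Dana free within 08:00–17:00: 08:00–10:30, 13:00–14:30, 16:15–16:45.
Hiro ∩ Dana: 09:45–10:30, 13:00–14:15, 16:15–16:45.
Hiro ∩ Dana ∩ Brynn: 09:45–10:30, 13:00–14:15, 16:15–16:45.
Windows ≥ 30 min: 09:45–10:30, 13:00–14:15, 16:15–16:45.
That's 3 windows.

3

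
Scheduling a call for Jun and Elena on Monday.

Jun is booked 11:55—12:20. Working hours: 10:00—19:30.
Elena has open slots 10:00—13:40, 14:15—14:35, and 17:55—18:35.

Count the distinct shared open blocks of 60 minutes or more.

2

Jun free within 10:00–19:30: 10:00–11:55, 12:20–19:30.
Jun ∩ Elena: 10:00–11:55, 12:20–13:40, 14:15–14:35, 17:55–18:35.
Windows ≥ 60 min: 10:00–11:55, 12:20–13:40.
That's 2 windows.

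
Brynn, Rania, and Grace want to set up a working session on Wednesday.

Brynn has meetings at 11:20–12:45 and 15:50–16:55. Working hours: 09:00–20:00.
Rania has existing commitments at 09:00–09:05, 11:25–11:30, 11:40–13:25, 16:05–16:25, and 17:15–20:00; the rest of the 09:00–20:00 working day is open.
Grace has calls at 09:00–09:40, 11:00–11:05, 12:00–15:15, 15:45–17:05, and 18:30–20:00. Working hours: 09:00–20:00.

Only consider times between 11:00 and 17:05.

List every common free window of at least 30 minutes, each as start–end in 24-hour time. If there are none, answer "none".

15:15–15:45

Brynn free within 09:00–20:00: 09:00–11:20, 12:45–15:50, 16:55–20:00.
Rania free within 09:00–20:00: 09:05–11:25, 11:30–11:40, 13:25–16:05, 16:25–17:15.
Grace free within 09:00–20:00: 09:40–11:00, 11:05–12:00, 15:15–15:45, 17:05–18:30.
Brynn ∩ Rania: 09:05–11:20, 13:25–15:50, 16:55–17:15.
Brynn ∩ Rania ∩ Grace: 09:40–11:00, 11:05–11:20, 15:15–15:45, 17:05–17:15.
Restricted to 11:00–17:05: 11:05–11:20, 15:15–15:45.
Windows ≥ 30 min: 15:15–15:45.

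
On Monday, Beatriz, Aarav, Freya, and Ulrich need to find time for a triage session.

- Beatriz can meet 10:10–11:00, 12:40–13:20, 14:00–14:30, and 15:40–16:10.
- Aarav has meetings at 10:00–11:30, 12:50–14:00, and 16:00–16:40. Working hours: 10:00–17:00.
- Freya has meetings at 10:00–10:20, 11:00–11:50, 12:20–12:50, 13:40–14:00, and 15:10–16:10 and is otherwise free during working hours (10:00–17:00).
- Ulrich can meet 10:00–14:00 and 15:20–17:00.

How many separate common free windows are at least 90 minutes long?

Aarav free within 10:00–17:00: 11:30–12:50, 14:00–16:00, 16:40–17:00.
Freya free within 10:00–17:00: 10:20–11:00, 11:50–12:20, 12:50–13:40, 14:00–15:10, 16:10–17:00.
Beatriz ∩ Aarav: 12:40–12:50, 14:00–14:30, 15:40–16:00.
Beatriz ∩ Aarav ∩ Freya: 14:00–14:30.
Beatriz ∩ Aarav ∩ Freya ∩ Ulrich: (none).
Windows ≥ 90 min: (none).
That's 0 windows.

0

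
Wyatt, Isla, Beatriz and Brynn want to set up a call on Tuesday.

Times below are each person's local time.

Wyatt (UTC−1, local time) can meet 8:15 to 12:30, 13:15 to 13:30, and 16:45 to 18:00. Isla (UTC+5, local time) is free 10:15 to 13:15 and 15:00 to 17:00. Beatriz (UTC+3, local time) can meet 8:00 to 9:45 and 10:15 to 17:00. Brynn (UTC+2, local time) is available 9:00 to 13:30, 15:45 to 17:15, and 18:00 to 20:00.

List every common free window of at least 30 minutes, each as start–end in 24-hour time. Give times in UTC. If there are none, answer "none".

10:00–11:30

Wyatt → UTC: 09:15–13:30, 14:15–14:30, 17:45–19:00.
Isla → UTC: 05:15–08:15, 10:00–12:00.
Beatriz → UTC: 05:00–06:45, 07:15–14:00.
Brynn → UTC: 07:00–11:30, 13:45–15:15, 16:00–18:00.
Wyatt ∩ Isla: 10:00–12:00.
Wyatt ∩ Isla ∩ Beatriz: 10:00–12:00.
Wyatt ∩ Isla ∩ Beatriz ∩ Brynn: 10:00–11:30.
Windows ≥ 30 min: 10:00–11:30.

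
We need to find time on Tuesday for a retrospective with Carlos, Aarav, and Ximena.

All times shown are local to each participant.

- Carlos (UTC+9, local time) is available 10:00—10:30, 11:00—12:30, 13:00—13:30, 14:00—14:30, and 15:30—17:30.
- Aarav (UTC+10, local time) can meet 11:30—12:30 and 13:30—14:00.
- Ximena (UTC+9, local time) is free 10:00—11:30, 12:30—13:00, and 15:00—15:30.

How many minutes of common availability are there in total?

30 minutes

Carlos → UTC: 01:00–01:30, 02:00–03:30, 04:00–04:30, 05:00–05:30, 06:30–08:30.
Aarav → UTC: 01:30–02:30, 03:30–04:00.
Ximena → UTC: 01:00–02:30, 03:30–04:00, 06:00–06:30.
Carlos ∩ Aarav: 02:00–02:30.
Carlos ∩ Aarav ∩ Ximena: 02:00–02:30.
Total common minutes: 30.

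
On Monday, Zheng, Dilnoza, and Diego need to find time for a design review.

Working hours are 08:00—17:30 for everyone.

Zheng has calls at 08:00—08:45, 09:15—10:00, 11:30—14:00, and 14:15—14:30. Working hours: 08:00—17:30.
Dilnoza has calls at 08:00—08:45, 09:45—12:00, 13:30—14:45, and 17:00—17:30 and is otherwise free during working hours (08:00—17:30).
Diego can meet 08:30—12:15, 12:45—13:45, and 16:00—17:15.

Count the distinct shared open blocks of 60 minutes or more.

1

Zheng free within 08:00–17:30: 08:45–09:15, 10:00–11:30, 14:00–14:15, 14:30–17:30.
Dilnoza free within 08:00–17:30: 08:45–09:45, 12:00–13:30, 14:45–17:00.
Zheng ∩ Dilnoza: 08:45–09:15, 14:45–17:00.
Zheng ∩ Dilnoza ∩ Diego: 08:45–09:15, 16:00–17:00.
Windows ≥ 60 min: 16:00–17:00.
That's 1 window.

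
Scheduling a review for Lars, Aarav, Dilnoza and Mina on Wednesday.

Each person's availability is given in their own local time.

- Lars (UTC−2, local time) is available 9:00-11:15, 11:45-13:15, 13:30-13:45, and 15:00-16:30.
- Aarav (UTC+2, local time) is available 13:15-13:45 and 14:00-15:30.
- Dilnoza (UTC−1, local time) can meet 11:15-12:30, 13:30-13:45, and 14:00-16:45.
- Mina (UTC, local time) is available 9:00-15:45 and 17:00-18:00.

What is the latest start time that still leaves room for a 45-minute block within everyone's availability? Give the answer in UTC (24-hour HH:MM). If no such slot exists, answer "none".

Lars → UTC: 11:00–13:15, 13:45–15:15, 15:30–15:45, 17:00–18:30.
Aarav → UTC: 11:15–11:45, 12:00–13:30.
Dilnoza → UTC: 12:15–13:30, 14:30–14:45, 15:00–17:45.
Mina → UTC: 09:00–15:45, 17:00–18:00.
Lars ∩ Aarav: 11:15–11:45, 12:00–13:15.
Lars ∩ Aarav ∩ Dilnoza: 12:15–13:15.
Lars ∩ Aarav ∩ Dilnoza ∩ Mina: 12:15–13:15.
Windows ≥ 45 min: 12:15–13:15.
Latest start in the last window 12:15–13:15 is 13:15 − 45 min = 12:30.

12:30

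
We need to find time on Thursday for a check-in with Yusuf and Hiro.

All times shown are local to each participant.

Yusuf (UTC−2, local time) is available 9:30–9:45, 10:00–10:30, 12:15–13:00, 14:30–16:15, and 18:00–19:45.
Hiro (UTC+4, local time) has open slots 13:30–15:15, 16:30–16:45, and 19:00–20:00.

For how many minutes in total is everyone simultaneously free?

Yusuf → UTC: 11:30–11:45, 12:00–12:30, 14:15–15:00, 16:30–18:15, 20:00–21:45.
Hiro → UTC: 09:30–11:15, 12:30–12:45, 15:00–16:00.
Yusuf ∩ Hiro: (none).
Total common minutes: 0.

0 minutes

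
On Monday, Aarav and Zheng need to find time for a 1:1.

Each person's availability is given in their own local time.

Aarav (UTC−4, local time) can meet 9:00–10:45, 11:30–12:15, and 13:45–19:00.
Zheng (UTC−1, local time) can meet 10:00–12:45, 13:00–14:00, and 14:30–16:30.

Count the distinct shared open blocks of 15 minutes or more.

3

Aarav → UTC: 13:00–14:45, 15:30–16:15, 17:45–23:00.
Zheng → UTC: 11:00–13:45, 14:00–15:00, 15:30–17:30.
Aarav ∩ Zheng: 13:00–13:45, 14:00–14:45, 15:30–16:15.
Windows ≥ 15 min: 13:00–13:45, 14:00–14:45, 15:30–16:15.
That's 3 windows.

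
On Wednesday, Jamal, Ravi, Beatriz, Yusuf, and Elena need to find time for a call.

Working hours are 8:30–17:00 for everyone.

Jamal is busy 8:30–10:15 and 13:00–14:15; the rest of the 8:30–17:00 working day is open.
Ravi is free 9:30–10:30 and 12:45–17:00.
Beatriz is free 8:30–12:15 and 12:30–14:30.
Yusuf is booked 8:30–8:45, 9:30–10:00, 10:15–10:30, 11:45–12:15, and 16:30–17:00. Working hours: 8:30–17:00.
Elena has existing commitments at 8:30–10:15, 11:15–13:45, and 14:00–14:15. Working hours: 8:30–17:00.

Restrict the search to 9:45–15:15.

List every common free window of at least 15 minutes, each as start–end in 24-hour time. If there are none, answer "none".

Jamal free within 08:30–17:00: 10:15–13:00, 14:15–17:00.
Yusuf free within 08:30–17:00: 08:45–09:30, 10:00–10:15, 10:30–11:45, 12:15–16:30.
Elena free within 08:30–17:00: 10:15–11:15, 13:45–14:00, 14:15–17:00.
Jamal ∩ Ravi: 10:15–10:30, 12:45–13:00, 14:15–17:00.
Jamal ∩ Ravi ∩ Beatriz: 10:15–10:30, 12:45–13:00, 14:15–14:30.
Jamal ∩ Ravi ∩ Beatriz ∩ Yusuf: 12:45–13:00, 14:15–14:30.
Jamal ∩ Ravi ∩ Beatriz ∩ Yusuf ∩ Elena: 14:15–14:30.
Restricted to 09:45–15:15: 14:15–14:30.
Windows ≥ 15 min: 14:15–14:30.

14:15–14:30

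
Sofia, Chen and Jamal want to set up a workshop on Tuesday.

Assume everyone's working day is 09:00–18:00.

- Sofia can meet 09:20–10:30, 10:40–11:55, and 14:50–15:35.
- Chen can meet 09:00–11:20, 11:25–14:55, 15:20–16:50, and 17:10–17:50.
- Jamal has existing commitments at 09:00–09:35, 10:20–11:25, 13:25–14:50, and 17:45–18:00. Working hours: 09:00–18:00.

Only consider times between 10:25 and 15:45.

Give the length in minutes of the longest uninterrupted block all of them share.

Jamal free within 09:00–18:00: 09:35–10:20, 11:25–13:25, 14:50–17:45.
Sofia ∩ Chen: 09:20–10:30, 10:40–11:20, 11:25–11:55, 14:50–14:55, 15:20–15:35.
Sofia ∩ Chen ∩ Jamal: 09:35–10:20, 11:25–11:55, 14:50–14:55, 15:20–15:35.
Restricted to 10:25–15:45: 11:25–11:55, 14:50–14:55, 15:20–15:35.
Common window lengths: 30, 5, 15 min; longest is 30.

30 minutes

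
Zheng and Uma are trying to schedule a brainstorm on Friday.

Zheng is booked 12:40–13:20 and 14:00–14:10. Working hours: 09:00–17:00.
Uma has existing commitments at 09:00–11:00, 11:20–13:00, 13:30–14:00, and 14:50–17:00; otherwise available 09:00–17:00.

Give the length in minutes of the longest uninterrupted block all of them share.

Zheng free within 09:00–17:00: 09:00–12:40, 13:20–14:00, 14:10–17:00.
Uma free within 09:00–17:00: 11:00–11:20, 13:00–13:30, 14:00–14:50.
Zheng ∩ Uma: 11:00–11:20, 13:20–13:30, 14:10–14:50.
Common window lengths: 20, 10, 40 min; longest is 40.

40 minutes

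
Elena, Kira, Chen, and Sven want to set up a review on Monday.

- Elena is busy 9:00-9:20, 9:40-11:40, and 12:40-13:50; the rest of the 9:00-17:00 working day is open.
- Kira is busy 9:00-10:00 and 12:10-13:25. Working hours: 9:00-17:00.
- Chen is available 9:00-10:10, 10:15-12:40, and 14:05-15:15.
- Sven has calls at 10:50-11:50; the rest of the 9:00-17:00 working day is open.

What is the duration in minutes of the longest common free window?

70 minutes

Elena free within 09:00–17:00: 09:20–09:40, 11:40–12:40, 13:50–17:00.
Kira free within 09:00–17:00: 10:00–12:10, 13:25–17:00.
Sven free within 09:00–17:00: 09:00–10:50, 11:50–17:00.
Elena ∩ Kira: 11:40–12:10, 13:50–17:00.
Elena ∩ Kira ∩ Chen: 11:40–12:10, 14:05–15:15.
Elena ∩ Kira ∩ Chen ∩ Sven: 11:50–12:10, 14:05–15:15.
Common window lengths: 20, 70 min; longest is 70.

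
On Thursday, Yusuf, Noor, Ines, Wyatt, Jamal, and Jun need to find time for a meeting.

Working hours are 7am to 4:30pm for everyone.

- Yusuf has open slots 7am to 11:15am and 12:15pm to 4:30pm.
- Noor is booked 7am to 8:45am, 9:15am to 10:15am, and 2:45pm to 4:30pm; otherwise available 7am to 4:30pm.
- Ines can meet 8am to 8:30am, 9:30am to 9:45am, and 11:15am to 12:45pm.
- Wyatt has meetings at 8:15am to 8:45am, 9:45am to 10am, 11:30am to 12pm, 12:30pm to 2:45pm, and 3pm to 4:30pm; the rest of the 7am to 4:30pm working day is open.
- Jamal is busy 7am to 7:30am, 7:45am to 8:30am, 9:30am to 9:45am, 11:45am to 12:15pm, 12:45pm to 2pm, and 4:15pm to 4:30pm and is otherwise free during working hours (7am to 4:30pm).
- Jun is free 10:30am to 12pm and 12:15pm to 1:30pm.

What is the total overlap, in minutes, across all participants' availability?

15 minutes

Noor free within 07:00–16:30: 08:45–09:15, 10:15–14:45.
Wyatt free within 07:00–16:30: 07:00–08:15, 08:45–09:45, 10:00–11:30, 12:00–12:30, 14:45–15:00.
Jamal free within 07:00–16:30: 07:30–07:45, 08:30–09:30, 09:45–11:45, 12:15–12:45, 14:00–16:15.
Yusuf ∩ Noor: 08:45–09:15, 10:15–11:15, 12:15–14:45.
Yusuf ∩ Noor ∩ Ines: 12:15–12:45.
Yusuf ∩ Noor ∩ Ines ∩ Wyatt: 12:15–12:30.
Yusuf ∩ Noor ∩ Ines ∩ Wyatt ∩ Jamal: 12:15–12:30.
Yusuf ∩ Noor ∩ Ines ∩ Wyatt ∩ Jamal ∩ Jun: 12:15–12:30.
Total common minutes: 15.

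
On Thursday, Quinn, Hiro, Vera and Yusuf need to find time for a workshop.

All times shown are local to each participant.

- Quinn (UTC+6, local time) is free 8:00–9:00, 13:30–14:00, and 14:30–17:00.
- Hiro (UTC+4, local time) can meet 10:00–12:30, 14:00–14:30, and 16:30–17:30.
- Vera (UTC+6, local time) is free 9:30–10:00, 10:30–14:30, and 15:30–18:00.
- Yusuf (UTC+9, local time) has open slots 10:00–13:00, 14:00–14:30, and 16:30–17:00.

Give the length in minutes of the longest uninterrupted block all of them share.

30 minutes

Quinn → UTC: 02:00–03:00, 07:30–08:00, 08:30–11:00.
Hiro → UTC: 06:00–08:30, 10:00–10:30, 12:30–13:30.
Vera → UTC: 03:30–04:00, 04:30–08:30, 09:30–12:00.
Yusuf → UTC: 01:00–04:00, 05:00–05:30, 07:30–08:00.
Quinn ∩ Hiro: 07:30–08:00, 10:00–10:30.
Quinn ∩ Hiro ∩ Vera: 07:30–08:00, 10:00–10:30.
Quinn ∩ Hiro ∩ Vera ∩ Yusuf: 07:30–08:00.
Single common window of 30 minutes.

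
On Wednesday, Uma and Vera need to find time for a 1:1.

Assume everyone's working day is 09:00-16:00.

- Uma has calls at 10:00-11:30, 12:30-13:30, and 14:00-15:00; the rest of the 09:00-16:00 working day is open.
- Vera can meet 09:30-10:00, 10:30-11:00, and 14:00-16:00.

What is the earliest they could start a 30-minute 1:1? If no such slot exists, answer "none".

Uma free within 09:00–16:00: 09:00–10:00, 11:30–12:30, 13:30–14:00, 15:00–16:00.
Uma ∩ Vera: 09:30–10:00, 15:00–16:00.
Windows ≥ 30 min: 09:30–10:00, 15:00–16:00.
Earliest such window starts at 09:30.

09:30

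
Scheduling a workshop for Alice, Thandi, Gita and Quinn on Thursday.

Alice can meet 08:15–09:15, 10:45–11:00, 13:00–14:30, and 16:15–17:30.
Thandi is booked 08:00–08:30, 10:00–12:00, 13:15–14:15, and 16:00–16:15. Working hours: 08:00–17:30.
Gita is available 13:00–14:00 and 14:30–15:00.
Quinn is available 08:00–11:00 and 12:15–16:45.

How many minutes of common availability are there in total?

15 minutes

Thandi free within 08:00–17:30: 08:30–10:00, 12:00–13:15, 14:15–16:00, 16:15–17:30.
Alice ∩ Thandi: 08:30–09:15, 13:00–13:15, 14:15–14:30, 16:15–17:30.
Alice ∩ Thandi ∩ Gita: 13:00–13:15.
Alice ∩ Thandi ∩ Gita ∩ Quinn: 13:00–13:15.
Total common minutes: 15.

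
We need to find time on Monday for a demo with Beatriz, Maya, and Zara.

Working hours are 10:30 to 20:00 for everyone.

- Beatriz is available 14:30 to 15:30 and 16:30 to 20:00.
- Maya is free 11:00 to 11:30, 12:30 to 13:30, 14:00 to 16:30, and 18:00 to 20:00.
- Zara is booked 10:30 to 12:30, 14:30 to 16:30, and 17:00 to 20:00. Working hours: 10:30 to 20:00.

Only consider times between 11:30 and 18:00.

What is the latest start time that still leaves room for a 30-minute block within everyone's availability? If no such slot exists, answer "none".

Zara free within 10:30–20:00: 12:30–14:30, 16:30–17:00.
Beatriz ∩ Maya: 14:30–15:30, 18:00–20:00.
Beatriz ∩ Maya ∩ Zara: (none).
Restricted to 11:30–18:00: (none).
Windows ≥ 30 min: (none).

none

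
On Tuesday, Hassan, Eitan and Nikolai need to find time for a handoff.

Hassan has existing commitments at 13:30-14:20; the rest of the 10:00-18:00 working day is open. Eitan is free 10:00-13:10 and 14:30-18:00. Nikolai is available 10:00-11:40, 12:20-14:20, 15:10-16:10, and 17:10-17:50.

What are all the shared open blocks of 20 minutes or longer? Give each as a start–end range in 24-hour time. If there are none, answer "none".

10:00–11:40, 12:20–13:10, 15:10–16:10, 17:10–17:50

Hassan free within 10:00–18:00: 10:00–13:30, 14:20–18:00.
Hassan ∩ Eitan: 10:00–13:10, 14:30–18:00.
Hassan ∩ Eitan ∩ Nikolai: 10:00–11:40, 12:20–13:10, 15:10–16:10, 17:10–17:50.
Windows ≥ 20 min: 10:00–11:40, 12:20–13:10, 15:10–16:10, 17:10–17:50.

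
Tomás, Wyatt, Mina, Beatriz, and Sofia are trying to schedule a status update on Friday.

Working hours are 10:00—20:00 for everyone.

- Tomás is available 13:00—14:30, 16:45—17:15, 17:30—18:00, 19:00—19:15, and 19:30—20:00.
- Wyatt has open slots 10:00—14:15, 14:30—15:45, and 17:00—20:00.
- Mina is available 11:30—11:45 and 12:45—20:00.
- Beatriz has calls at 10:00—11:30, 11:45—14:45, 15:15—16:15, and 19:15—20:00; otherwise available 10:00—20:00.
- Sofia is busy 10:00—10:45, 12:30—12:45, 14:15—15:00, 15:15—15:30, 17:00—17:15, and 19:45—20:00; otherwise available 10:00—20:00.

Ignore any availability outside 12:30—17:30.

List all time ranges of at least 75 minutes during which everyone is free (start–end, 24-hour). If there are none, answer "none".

Beatriz free within 10:00–20:00: 11:30–11:45, 14:45–15:15, 16:15–19:15.
Sofia free within 10:00–20:00: 10:45–12:30, 12:45–14:15, 15:00–15:15, 15:30–17:00, 17:15–19:45.
Tomás ∩ Wyatt: 13:00–14:15, 17:00–17:15, 17:30–18:00, 19:00–19:15, 19:30–20:00.
Tomás ∩ Wyatt ∩ Mina: 13:00–14:15, 17:00–17:15, 17:30–18:00, 19:00–19:15, 19:30–20:00.
Tomás ∩ Wyatt ∩ Mina ∩ Beatriz: 17:00–17:15, 17:30–18:00, 19:00–19:15.
Tomás ∩ Wyatt ∩ Mina ∩ Beatriz ∩ Sofia: 17:30–18:00, 19:00–19:15.
Restricted to 12:30–17:30: (none).
Windows ≥ 75 min: (none).

none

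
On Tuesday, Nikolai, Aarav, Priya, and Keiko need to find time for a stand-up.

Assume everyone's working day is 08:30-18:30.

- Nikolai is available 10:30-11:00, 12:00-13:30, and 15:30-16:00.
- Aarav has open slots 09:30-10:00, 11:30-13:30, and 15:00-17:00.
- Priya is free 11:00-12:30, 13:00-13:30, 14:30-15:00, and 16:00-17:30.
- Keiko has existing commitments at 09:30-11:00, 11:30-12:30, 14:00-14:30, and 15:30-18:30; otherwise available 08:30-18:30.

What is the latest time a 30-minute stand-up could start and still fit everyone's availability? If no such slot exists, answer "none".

13:00

Keiko free within 08:30–18:30: 08:30–09:30, 11:00–11:30, 12:30–14:00, 14:30–15:30.
Nikolai ∩ Aarav: 12:00–13:30, 15:30–16:00.
Nikolai ∩ Aarav ∩ Priya: 12:00–12:30, 13:00–13:30.
Nikolai ∩ Aarav ∩ Priya ∩ Keiko: 13:00–13:30.
Windows ≥ 30 min: 13:00–13:30.
Latest start in the last window 13:00–13:30 is 13:30 − 30 min = 13:00.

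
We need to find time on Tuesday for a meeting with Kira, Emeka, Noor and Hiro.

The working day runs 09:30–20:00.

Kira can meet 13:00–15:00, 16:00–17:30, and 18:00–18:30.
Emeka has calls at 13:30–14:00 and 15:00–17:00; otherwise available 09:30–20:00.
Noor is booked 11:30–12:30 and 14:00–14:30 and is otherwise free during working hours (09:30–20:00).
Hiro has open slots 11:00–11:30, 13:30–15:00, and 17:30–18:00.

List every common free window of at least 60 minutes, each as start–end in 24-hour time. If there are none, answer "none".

Emeka free within 09:30–20:00: 09:30–13:30, 14:00–15:00, 17:00–20:00.
Noor free within 09:30–20:00: 09:30–11:30, 12:30–14:00, 14:30–20:00.
Kira ∩ Emeka: 13:00–13:30, 14:00–15:00, 17:00–17:30, 18:00–18:30.
Kira ∩ Emeka ∩ Noor: 13:00–13:30, 14:30–15:00, 17:00–17:30, 18:00–18:30.
Kira ∩ Emeka ∩ Noor ∩ Hiro: 14:30–15:00.
Windows ≥ 60 min: (none).

none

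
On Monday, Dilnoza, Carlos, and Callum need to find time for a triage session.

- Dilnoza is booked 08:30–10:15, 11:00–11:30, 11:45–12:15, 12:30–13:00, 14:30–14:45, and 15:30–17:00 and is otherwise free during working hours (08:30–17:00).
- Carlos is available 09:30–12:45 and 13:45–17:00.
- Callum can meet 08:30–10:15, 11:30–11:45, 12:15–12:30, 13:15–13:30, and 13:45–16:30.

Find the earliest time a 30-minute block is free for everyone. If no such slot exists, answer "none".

Dilnoza free within 08:30–17:00: 10:15–11:00, 11:30–11:45, 12:15–12:30, 13:00–14:30, 14:45–15:30.
Dilnoza ∩ Carlos: 10:15–11:00, 11:30–11:45, 12:15–12:30, 13:45–14:30, 14:45–15:30.
Dilnoza ∩ Carlos ∩ Callum: 11:30–11:45, 12:15–12:30, 13:45–14:30, 14:45–15:30.
Windows ≥ 30 min: 13:45–14:30, 14:45–15:30.
Earliest such window starts at 13:45.

13:45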